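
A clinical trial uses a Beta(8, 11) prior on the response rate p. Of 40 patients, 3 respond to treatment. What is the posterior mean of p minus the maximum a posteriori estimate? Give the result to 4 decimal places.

Posterior: Beta(8+3, 11+37) = Beta(11, 48).
Mode = (11−1)/(11+48−2) = 10/57 = 0.1754.
Mean = 11/(11+48) = 11/59 = 0.1864.
Difference = 0.1864 − 0.1754 = 0.0110.

0.0110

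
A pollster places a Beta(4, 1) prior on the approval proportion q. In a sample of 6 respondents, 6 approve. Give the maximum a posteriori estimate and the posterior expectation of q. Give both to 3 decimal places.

q_MAP = 1.000, E[q|data] = 0.909

Posterior: Beta(4+6, 1+0) = Beta(10, 1).
Since β = 1 ≤ 1 and α > 1, the Beta density is monotone increasing on [0,1]; the mode is at 1.
Mean = 10/(10+1) = 0.909.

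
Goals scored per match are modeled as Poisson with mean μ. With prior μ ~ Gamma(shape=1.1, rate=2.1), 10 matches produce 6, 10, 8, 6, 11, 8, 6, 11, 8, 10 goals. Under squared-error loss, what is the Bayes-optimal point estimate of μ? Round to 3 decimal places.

Σ counts = 84. Posterior: Gamma(shape = 1.1+84 = 85.1, rate = 2.1+10 = 12.1).
Mode = (α−1)/β = 84.1/12.1 = 6.950.
Mean = α/β = 85.1/12.1 = 7.033.
Squared-error loss ⇒ the optimal estimator is the posterior mean.

7.033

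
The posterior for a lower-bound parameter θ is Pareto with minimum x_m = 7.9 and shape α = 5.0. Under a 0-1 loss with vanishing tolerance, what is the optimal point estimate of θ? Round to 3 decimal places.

7.900

The Pareto density is strictly decreasing on [x_m, ∞), so the mode is x_m = 7.900.
Mean = α·x_m/(α−1) = 5.0·7.9/4.0 = 9.875.
This is the posterior mode — the MAP estimate.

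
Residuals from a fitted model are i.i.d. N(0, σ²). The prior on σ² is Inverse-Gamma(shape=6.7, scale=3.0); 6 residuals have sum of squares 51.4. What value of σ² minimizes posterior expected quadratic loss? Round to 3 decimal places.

Posterior: Inverse-Gamma(shape = 6.7+6/2 = 9.7, scale = 3.0+51.4/2 = 28.7).
Mode = β/(α+1) = 28.7/10.7 = 2.682.
Mean = β/(α−1) = 28.7/8.7 = 3.299.
Quadratic loss ⇒ the optimal estimator is the posterior mean.

3.299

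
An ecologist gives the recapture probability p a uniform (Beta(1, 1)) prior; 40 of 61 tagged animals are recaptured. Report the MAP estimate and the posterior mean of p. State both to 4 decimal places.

Posterior: Beta(1+40, 1+21) = Beta(41, 22).
Mode = (41−1)/(41+22−2) = 40/61 = 0.6557.
Mean = 41/(41+22) = 41/63 = 0.6508.

MAP: 0.6557. Posterior mean: 0.6508.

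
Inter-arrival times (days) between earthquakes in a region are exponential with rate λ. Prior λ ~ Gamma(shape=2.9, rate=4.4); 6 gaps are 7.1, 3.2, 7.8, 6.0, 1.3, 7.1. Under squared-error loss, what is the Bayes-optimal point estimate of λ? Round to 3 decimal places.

Σ times = 32.5. Posterior: Gamma(shape = 2.9+6 = 8.9, rate = 4.4+32.5 = 36.9).
Mode = (α−1)/β = 7.9/36.9 = 0.214.
Mean = α/β = 8.9/36.9 = 0.241.
Squared-error loss ⇒ the optimal estimator is the posterior mean.

0.241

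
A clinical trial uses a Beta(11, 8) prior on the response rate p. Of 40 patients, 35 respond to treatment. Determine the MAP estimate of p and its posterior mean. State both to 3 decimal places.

Posterior: Beta(11+35, 8+5) = Beta(46, 13).
Mode = (46−1)/(46+13−2) = 45/57 = 0.789.
Mean = 46/(46+13) = 46/59 = 0.780.
The posterior is left-skewed, so the mode exceeds the mean.

MAP estimate = 0.789, posterior mean = 0.780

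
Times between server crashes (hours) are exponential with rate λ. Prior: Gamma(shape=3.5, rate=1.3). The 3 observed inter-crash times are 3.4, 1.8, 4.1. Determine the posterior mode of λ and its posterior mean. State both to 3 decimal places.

MAP = 0.519, posterior mean = 0.613

Σ times = 9.3. Posterior: Gamma(shape = 3.5+3 = 6.5, rate = 1.3+9.3 = 10.6).
Mode = (α−1)/β = 5.5/10.6 = 0.519.
Mean = α/β = 6.5/10.6 = 0.613.
Right-skewed posterior ⇒ mode < mean.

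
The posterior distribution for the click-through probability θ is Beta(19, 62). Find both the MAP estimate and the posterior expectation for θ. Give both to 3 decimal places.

Mode = (19−1)/(19+62−2) = 18/79 = 0.228.
Mean = 19/(19+62) = 19/81 = 0.235.
Right-skewed posterior ⇒ mode < mean.

MAP: 0.228. Posterior mean: 0.235.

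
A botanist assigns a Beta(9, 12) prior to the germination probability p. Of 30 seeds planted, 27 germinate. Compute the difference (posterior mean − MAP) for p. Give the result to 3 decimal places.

Posterior: Beta(9+27, 12+3) = Beta(36, 15).
Mode = (36−1)/(36+15−2) = 35/49 = 0.714.
Mean = 36/(36+15) = 36/51 = 0.706.
Difference = 0.706 − 0.714 = -0.008.

-0.008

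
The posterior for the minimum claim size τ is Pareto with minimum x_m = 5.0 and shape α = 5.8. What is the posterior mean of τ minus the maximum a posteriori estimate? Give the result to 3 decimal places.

1.042

The Pareto density is strictly decreasing on [x_m, ∞), so the mode is x_m = 5.000.
Mean = α·x_m/(α−1) = 5.8·5.0/4.8 = 6.042.
Difference = 6.042 − 5.000 = 1.042.
Right-skewed posterior ⇒ mode < mean.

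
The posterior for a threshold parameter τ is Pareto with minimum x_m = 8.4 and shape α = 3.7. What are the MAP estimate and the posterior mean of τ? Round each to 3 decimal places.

The Pareto density is strictly decreasing on [x_m, ∞), so the mode is x_m = 8.400.
Mean = α·x_m/(α−1) = 3.7·8.4/2.7 = 11.511.
The mean is pulled above the mode by the posterior's right skew.

MAP estimate = 8.400, posterior mean = 11.511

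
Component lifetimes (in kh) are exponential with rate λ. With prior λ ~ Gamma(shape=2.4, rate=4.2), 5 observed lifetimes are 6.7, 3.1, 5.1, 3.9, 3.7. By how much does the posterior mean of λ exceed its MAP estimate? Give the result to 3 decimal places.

Σ times = 22.5. Posterior: Gamma(shape = 2.4+5 = 7.4, rate = 4.2+22.5 = 26.7).
Mode = (α−1)/β = 6.4/26.7 = 0.240.
Mean = α/β = 7.4/26.7 = 0.277.
Difference = 0.277 − 0.240 = 0.037.
Mean > mode: the posterior has a right tail.

0.037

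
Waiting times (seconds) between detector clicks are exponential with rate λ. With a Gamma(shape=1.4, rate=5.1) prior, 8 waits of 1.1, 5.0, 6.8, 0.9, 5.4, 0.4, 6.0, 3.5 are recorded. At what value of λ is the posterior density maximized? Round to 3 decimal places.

Σ times = 29.1. Posterior: Gamma(shape = 1.4+8 = 9.4, rate = 5.1+29.1 = 34.2).
Mode = (α−1)/β = 8.4/34.2 = 0.246.
Mean = α/β = 9.4/34.2 = 0.275.
This is the posterior mode — the MAP estimate.

0.246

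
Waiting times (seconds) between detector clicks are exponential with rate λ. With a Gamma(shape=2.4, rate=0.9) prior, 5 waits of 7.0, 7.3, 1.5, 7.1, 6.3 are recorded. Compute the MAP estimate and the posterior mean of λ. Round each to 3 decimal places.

MAP estimate = 0.213, posterior mean = 0.246

Σ times = 29.2. Posterior: Gamma(shape = 2.4+5 = 7.4, rate = 0.9+29.2 = 30.1).
Mode = (α−1)/β = 6.4/30.1 = 0.213.
Mean = α/β = 7.4/30.1 = 0.246.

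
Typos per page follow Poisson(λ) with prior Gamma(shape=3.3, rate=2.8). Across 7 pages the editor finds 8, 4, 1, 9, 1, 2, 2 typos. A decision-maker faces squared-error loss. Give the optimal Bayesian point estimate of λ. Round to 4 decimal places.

Σ counts = 27. Posterior: Gamma(shape = 3.3+27 = 30.3, rate = 2.8+7 = 9.8).
Mode = (α−1)/β = 29.3/9.8 = 2.9898.
Mean = α/β = 30.3/9.8 = 3.0918.
Squared-error loss ⇒ the optimal estimator is the posterior mean.

3.0918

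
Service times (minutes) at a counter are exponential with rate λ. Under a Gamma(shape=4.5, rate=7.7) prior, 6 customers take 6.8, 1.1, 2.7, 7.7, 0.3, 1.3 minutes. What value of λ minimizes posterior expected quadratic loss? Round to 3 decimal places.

Σ times = 19.9. Posterior: Gamma(shape = 4.5+6 = 10.5, rate = 7.7+19.9 = 27.6).
Mode = (α−1)/β = 9.5/27.6 = 0.344.
Mean = α/β = 10.5/27.6 = 0.380.
Quadratic loss ⇒ the optimal estimator is the posterior mean.

0.380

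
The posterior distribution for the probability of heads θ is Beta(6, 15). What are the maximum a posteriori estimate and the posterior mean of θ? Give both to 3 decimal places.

Mode = (6−1)/(6+15−2) = 5/19 = 0.263.
Mean = 6/(6+15) = 6/21 = 0.286.

MAP = 0.263; posterior mean = 0.286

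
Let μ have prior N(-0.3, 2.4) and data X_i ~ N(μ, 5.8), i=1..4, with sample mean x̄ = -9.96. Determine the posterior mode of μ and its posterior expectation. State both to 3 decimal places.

Posterior for μ is Normal. Precision-weighted mean: (1/2.4·-0.3 + 4/5.8·-9.96) / (1/2.4 + 4/5.8) = -6.322.
A Normal posterior is symmetric, so mode = mean.

μ_MAP = -6.322, E[μ|data] = -6.322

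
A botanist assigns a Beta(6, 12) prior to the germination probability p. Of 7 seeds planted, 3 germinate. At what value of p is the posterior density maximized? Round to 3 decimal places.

0.348

Posterior: Beta(6+3, 12+4) = Beta(9, 16).
Mode = (9−1)/(9+16−2) = 8/23 = 0.348.
Mean = 9/(9+16) = 9/25 = 0.360.
This is the posterior mode — the MAP estimate.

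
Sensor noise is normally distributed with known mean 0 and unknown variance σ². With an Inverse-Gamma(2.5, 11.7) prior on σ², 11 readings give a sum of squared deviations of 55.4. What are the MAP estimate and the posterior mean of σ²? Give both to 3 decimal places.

Posterior: Inverse-Gamma(shape = 2.5+11/2 = 8.0, scale = 11.7+55.4/2 = 39.4).
Mode = β/(α+1) = 39.4/9.0 = 4.378.
Mean = β/(α−1) = 39.4/7.0 = 5.629.

σ²_MAP = 4.378, E[σ²|data] = 5.629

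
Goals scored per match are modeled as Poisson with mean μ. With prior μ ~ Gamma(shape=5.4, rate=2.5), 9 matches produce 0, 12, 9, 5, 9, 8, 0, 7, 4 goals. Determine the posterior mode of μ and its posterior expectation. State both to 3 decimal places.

Σ counts = 54. Posterior: Gamma(shape = 5.4+54 = 59.4, rate = 2.5+9 = 11.5).
Mode = (α−1)/β = 58.4/11.5 = 5.078.
Mean = α/β = 59.4/11.5 = 5.165.
Mean > mode: the posterior has a right tail.

μ_MAP = 5.078, E[μ|data] = 5.165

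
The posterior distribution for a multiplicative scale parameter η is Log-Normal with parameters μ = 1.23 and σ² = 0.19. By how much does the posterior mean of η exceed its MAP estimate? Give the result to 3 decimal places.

0.933

Mode = exp(μ − σ²) = exp(1.04) = 2.829.
Mean = exp(μ + σ²/2) = exp(1.325) = 3.762.
Difference = 3.762 − 2.829 = 0.933.
Right-skewed posterior ⇒ mode < mean.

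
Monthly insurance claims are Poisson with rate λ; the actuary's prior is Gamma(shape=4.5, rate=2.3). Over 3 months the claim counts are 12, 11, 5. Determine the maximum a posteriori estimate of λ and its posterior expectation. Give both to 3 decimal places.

λ_MAP = 5.943, E[λ|data] = 6.132

Σ counts = 28. Posterior: Gamma(shape = 4.5+28 = 32.5, rate = 2.3+3 = 5.3).
Mode = (α−1)/β = 31.5/5.3 = 5.943.
Mean = α/β = 32.5/5.3 = 6.132.
The mean is pulled above the mode by the posterior's right skew.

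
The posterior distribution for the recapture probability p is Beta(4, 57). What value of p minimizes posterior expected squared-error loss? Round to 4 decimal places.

0.0656

Mode = (4−1)/(4+57−2) = 3/59 = 0.0508.
Mean = 4/(4+57) = 4/61 = 0.0656.
Squared-error loss ⇒ the optimal estimator is the posterior mean.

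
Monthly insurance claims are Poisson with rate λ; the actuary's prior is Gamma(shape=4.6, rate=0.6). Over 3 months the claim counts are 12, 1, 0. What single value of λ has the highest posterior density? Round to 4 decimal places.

4.6111

Σ counts = 13. Posterior: Gamma(shape = 4.6+13 = 17.6, rate = 0.6+3 = 3.6).
Mode = (α−1)/β = 16.6/3.6 = 4.6111.
Mean = α/β = 17.6/3.6 = 4.8889.
This is the posterior mode — the MAP estimate.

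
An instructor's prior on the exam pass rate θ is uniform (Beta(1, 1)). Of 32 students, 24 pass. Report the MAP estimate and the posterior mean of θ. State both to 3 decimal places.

θ_MAP = 0.750, E[θ|data] = 0.735

Posterior: Beta(1+24, 1+8) = Beta(25, 9).
Mode = (25−1)/(25+9−2) = 24/32 = 0.750.
With a flat prior the MAP equals the MLE, 24/32.
Mean = 25/(25+9) = 25/34 = 0.735.
Mode > mean: the posterior has a left tail.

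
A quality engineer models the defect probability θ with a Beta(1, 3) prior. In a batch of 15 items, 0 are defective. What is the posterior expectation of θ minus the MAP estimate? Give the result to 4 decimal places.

0.0526

Posterior: Beta(1+0, 3+15) = Beta(1, 18).
Since α = 1 ≤ 1 and β > 1, the Beta density is monotone decreasing on [0,1]; the mode is at 0.
Mean = 1/(1+18) = 0.0526.
Difference = 0.0526 − 0.0000 = 0.0526.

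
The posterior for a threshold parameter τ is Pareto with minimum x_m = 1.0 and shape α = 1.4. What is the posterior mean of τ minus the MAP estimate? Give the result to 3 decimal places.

2.500

The Pareto density is strictly decreasing on [x_m, ∞), so the mode is x_m = 1.000.
Mean = α·x_m/(α−1) = 1.4·1.0/0.4 = 3.500.
Difference = 3.500 − 1.000 = 2.500.
Mean > mode: the posterior has a right tail.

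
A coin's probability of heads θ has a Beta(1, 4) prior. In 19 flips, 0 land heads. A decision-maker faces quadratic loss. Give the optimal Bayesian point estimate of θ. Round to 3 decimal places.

Posterior: Beta(1+0, 4+19) = Beta(1, 23).
Since α = 1 ≤ 1 and β > 1, the Beta density is monotone decreasing on [0,1]; the mode is at 0.
Mean = 1/(1+23) = 0.042.
Quadratic loss ⇒ the optimal estimator is the posterior mean.

0.042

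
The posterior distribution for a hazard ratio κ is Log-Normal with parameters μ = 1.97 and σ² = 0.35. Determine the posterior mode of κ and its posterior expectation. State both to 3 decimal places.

Mode = exp(μ − σ²) = exp(1.62) = 5.053.
Mean = exp(μ + σ²/2) = exp(2.145) = 8.542.
Mean > mode: the posterior has a right tail.

posterior mode = 5.053, posterior expectation = 8.542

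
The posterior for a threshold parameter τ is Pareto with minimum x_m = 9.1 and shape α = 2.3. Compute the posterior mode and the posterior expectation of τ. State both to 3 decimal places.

The Pareto density is strictly decreasing on [x_m, ∞), so the mode is x_m = 9.100.
Mean = α·x_m/(α−1) = 2.3·9.1/1.3 = 16.100.
The mean is pulled above the mode by the posterior's right skew.

MAP = 9.100; posterior mean = 16.100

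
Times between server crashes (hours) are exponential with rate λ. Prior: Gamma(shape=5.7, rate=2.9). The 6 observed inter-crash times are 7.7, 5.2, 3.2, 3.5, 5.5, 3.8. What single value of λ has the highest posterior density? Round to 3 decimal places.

Σ times = 28.9. Posterior: Gamma(shape = 5.7+6 = 11.7, rate = 2.9+28.9 = 31.8).
Mode = (α−1)/β = 10.7/31.8 = 0.336.
Mean = α/β = 11.7/31.8 = 0.368.
This is the posterior mode — the MAP estimate.

0.336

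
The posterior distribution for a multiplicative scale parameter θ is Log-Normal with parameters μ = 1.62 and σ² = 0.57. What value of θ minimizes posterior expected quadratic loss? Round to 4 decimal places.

6.7194

Mode = exp(μ − σ²) = exp(1.05) = 2.8577.
Mean = exp(μ + σ²/2) = exp(1.905) = 6.7194.
Quadratic loss ⇒ the optimal estimator is the posterior mean.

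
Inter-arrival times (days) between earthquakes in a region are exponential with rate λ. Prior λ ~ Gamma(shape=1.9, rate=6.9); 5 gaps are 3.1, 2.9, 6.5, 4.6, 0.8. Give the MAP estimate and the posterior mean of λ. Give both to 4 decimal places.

Σ times = 17.9. Posterior: Gamma(shape = 1.9+5 = 6.9, rate = 6.9+17.9 = 24.8).
Mode = (α−1)/β = 5.9/24.8 = 0.2379.
Mean = α/β = 6.9/24.8 = 0.2782.

MAP estimate = 0.2379, posterior mean = 0.2782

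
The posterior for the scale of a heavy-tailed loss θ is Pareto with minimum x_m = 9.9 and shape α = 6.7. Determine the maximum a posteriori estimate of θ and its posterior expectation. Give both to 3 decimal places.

MAP: 9.900. Posterior mean: 11.637.

The Pareto density is strictly decreasing on [x_m, ∞), so the mode is x_m = 9.900.
Mean = α·x_m/(α−1) = 6.7·9.9/5.7 = 11.637.
Mean > mode: the posterior has a right tail.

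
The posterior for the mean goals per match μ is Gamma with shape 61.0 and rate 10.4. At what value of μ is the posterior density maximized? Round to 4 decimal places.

5.7692

Mode = (α−1)/β = 60.0/10.4 = 5.7692.
Mean = α/β = 61.0/10.4 = 5.8654.
This is the posterior mode — the MAP estimate.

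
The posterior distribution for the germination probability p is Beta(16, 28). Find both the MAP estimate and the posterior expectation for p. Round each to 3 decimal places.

Mode = (16−1)/(16+28−2) = 15/42 = 0.357.
Mean = 16/(16+28) = 16/44 = 0.364.

MAP estimate = 0.357, posterior expectation = 0.364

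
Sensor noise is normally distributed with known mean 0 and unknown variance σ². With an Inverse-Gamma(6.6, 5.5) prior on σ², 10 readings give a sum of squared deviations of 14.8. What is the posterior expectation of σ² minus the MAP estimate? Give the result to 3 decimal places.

Posterior: Inverse-Gamma(shape = 6.6+10/2 = 11.6, scale = 5.5+14.8/2 = 12.9).
Mode = β/(α+1) = 12.9/12.6 = 1.024.
Mean = β/(α−1) = 12.9/10.6 = 1.217.
Difference = 1.217 − 1.024 = 0.193.

0.193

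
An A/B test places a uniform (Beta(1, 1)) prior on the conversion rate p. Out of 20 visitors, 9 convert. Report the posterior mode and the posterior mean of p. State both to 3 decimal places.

p_MAP = 0.450, E[p|data] = 0.455

Posterior: Beta(1+9, 1+11) = Beta(10, 12).
Mode = (10−1)/(10+12−2) = 9/20 = 0.450.
With a flat prior the MAP equals the MLE, 9/20.
Mean = 10/(10+12) = 10/22 = 0.455.
The posterior is right-skewed, so the mean exceeds the mode.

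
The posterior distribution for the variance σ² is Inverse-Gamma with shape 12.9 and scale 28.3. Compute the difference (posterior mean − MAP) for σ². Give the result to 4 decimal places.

0.3422

Mode = β/(α+1) = 28.3/13.9 = 2.0360.
Mean = β/(α−1) = 28.3/11.9 = 2.3782.
Difference = 2.3782 − 2.0360 = 0.3422.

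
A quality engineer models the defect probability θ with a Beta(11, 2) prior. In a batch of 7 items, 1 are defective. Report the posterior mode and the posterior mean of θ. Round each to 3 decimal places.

MAP = 0.611; posterior mean = 0.600

Posterior: Beta(11+1, 2+6) = Beta(12, 8).
Mode = (12−1)/(12+8−2) = 11/18 = 0.611.
Mean = 12/(12+8) = 12/20 = 0.600.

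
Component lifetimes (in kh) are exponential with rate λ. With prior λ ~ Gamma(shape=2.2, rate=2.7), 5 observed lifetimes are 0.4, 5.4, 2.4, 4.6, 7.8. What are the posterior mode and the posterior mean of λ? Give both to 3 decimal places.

Σ times = 20.6. Posterior: Gamma(shape = 2.2+5 = 7.2, rate = 2.7+20.6 = 23.3).
Mode = (α−1)/β = 6.2/23.3 = 0.266.
Mean = α/β = 7.2/23.3 = 0.309.

λ_MAP = 0.266, E[λ|data] = 0.309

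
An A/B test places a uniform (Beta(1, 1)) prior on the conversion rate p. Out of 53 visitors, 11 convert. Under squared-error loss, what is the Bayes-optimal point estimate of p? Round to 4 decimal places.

0.2182

Posterior: Beta(1+11, 1+42) = Beta(12, 43).
Mode = (12−1)/(12+43−2) = 11/53 = 0.2075.
With a flat prior the MAP equals the MLE, 11/53.
Mean = 12/(12+43) = 12/55 = 0.2182.
Squared-error loss ⇒ the optimal estimator is the posterior mean.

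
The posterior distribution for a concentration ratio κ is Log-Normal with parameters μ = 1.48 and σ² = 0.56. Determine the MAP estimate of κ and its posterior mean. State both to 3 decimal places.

κ_MAP = 2.509, E[κ|data] = 5.812

Mode = exp(μ − σ²) = exp(0.92) = 2.509.
Mean = exp(μ + σ²/2) = exp(1.760) = 5.812.
The mean is pulled above the mode by the posterior's right skew.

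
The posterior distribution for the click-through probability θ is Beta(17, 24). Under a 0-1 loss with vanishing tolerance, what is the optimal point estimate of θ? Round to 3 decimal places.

0.410

Mode = (17−1)/(17+24−2) = 16/39 = 0.410.
Mean = 17/(17+24) = 17/41 = 0.415.
This is the posterior mode — the MAP estimate.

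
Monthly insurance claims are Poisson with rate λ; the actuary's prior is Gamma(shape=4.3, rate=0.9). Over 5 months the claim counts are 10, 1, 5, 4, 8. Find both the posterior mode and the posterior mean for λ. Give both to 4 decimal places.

Σ counts = 28. Posterior: Gamma(shape = 4.3+28 = 32.3, rate = 0.9+5 = 5.9).
Mode = (α−1)/β = 31.3/5.9 = 5.3051.
Mean = α/β = 32.3/5.9 = 5.4746.
Mean > mode: the posterior has a right tail.

MAP = 5.3051; posterior mean = 5.4746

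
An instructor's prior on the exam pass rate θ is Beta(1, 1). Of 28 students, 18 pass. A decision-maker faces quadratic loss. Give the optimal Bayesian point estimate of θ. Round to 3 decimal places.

0.633

Posterior: Beta(1+18, 1+10) = Beta(19, 11).
Mode = (19−1)/(19+11−2) = 18/28 = 0.643.
With a flat prior the MAP equals the MLE, 18/28.
Mean = 19/(19+11) = 19/30 = 0.633.
Quadratic loss ⇒ the optimal estimator is the posterior mean.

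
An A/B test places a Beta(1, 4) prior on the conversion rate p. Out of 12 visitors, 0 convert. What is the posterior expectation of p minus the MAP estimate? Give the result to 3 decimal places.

Posterior: Beta(1+0, 4+12) = Beta(1, 16).
Since α = 1 ≤ 1 and β > 1, the Beta density is monotone decreasing on [0,1]; the mode is at 0.
Mean = 1/(1+16) = 0.059.
Difference = 0.059 − 0.000 = 0.059.
The mean is pulled above the mode by the posterior's right skew.

0.059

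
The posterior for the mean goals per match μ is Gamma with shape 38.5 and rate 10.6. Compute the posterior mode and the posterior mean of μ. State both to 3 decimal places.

Mode = (α−1)/β = 37.5/10.6 = 3.538.
Mean = α/β = 38.5/10.6 = 3.632.

MAP = 3.538, posterior mean = 3.632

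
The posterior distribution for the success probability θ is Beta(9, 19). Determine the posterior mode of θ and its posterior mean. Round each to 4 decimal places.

posterior mode = 0.3077, posterior mean = 0.3214

Mode = (9−1)/(9+19−2) = 8/26 = 0.3077.
Mean = 9/(9+19) = 9/28 = 0.3214.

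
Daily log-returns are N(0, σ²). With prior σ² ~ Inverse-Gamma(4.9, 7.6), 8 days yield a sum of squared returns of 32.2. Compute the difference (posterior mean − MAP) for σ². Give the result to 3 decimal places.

Posterior: Inverse-Gamma(shape = 4.9+8/2 = 8.9, scale = 7.6+32.2/2 = 23.7).
Mode = β/(α+1) = 23.7/9.9 = 2.394.
Mean = β/(α−1) = 23.7/7.9 = 3.000.
Difference = 3.000 − 2.394 = 0.606.

0.606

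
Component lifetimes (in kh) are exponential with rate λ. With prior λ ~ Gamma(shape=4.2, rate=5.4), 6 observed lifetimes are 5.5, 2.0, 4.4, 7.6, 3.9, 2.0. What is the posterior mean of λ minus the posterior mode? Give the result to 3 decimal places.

0.032

Σ times = 25.4. Posterior: Gamma(shape = 4.2+6 = 10.2, rate = 5.4+25.4 = 30.8).
Mode = (α−1)/β = 9.2/30.8 = 0.299.
Mean = α/β = 10.2/30.8 = 0.331.
Difference = 0.331 − 0.299 = 0.032.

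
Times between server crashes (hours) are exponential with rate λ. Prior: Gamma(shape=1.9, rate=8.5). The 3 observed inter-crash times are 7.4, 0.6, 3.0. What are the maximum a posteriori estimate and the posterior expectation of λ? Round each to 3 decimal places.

Σ times = 11.0. Posterior: Gamma(shape = 1.9+3 = 4.9, rate = 8.5+11.0 = 19.5).
Mode = (α−1)/β = 3.9/19.5 = 0.200.
Mean = α/β = 4.9/19.5 = 0.251.
The mean is pulled above the mode by the posterior's right skew.

maximum a posteriori estimate = 0.200, posterior expectation = 0.251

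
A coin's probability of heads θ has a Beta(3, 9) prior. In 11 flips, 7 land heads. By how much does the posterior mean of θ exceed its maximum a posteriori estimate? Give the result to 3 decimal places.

Posterior: Beta(3+7, 9+4) = Beta(10, 13).
Mode = (10−1)/(10+13−2) = 9/21 = 0.429.
Mean = 10/(10+13) = 10/23 = 0.435.
Difference = 0.435 − 0.429 = 0.006.

0.006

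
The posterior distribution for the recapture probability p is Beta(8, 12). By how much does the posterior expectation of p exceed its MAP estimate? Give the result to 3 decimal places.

Mode = (8−1)/(8+12−2) = 7/18 = 0.389.
Mean = 8/(8+12) = 8/20 = 0.400.
Difference = 0.400 − 0.389 = 0.011.

0.011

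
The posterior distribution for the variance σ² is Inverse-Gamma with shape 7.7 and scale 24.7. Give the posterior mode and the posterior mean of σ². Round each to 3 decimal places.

Mode = β/(α+1) = 24.7/8.7 = 2.839.
Mean = β/(α−1) = 24.7/6.7 = 3.687.
The posterior is right-skewed, so the mean exceeds the mode.

MAP = 2.839, posterior mean = 3.687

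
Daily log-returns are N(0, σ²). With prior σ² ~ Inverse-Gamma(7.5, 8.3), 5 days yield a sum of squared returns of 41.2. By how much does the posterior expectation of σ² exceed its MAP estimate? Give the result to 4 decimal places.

0.5838

Posterior: Inverse-Gamma(shape = 7.5+5/2 = 10.0, scale = 8.3+41.2/2 = 28.9).
Mode = β/(α+1) = 28.9/11.0 = 2.6273.
Mean = β/(α−1) = 28.9/9.0 = 3.2111.
Difference = 3.2111 − 2.6273 = 0.5838.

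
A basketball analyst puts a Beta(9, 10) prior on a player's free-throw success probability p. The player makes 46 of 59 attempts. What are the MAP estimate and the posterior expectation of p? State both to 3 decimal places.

Posterior: Beta(9+46, 10+13) = Beta(55, 23).
Mode = (55−1)/(55+23−2) = 54/76 = 0.711.
Mean = 55/(55+23) = 55/78 = 0.705.

p_MAP = 0.711, E[p|data] = 0.705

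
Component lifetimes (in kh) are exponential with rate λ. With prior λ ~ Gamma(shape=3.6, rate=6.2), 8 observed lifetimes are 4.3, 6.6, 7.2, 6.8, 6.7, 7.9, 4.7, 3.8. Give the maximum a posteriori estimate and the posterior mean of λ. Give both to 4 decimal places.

λ_MAP = 0.1956, E[λ|data] = 0.2140

Σ times = 48.0. Posterior: Gamma(shape = 3.6+8 = 11.6, rate = 6.2+48.0 = 54.2).
Mode = (α−1)/β = 10.6/54.2 = 0.1956.
Mean = α/β = 11.6/54.2 = 0.2140.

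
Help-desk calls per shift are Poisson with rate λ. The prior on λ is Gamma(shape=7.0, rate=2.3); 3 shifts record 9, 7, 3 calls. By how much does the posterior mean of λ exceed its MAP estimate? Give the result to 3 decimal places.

0.189

Σ counts = 19. Posterior: Gamma(shape = 7.0+19 = 26.0, rate = 2.3+3 = 5.3).
Mode = (α−1)/β = 25.0/5.3 = 4.717.
Mean = α/β = 26.0/5.3 = 4.906.
Difference = 4.906 − 4.717 = 0.189.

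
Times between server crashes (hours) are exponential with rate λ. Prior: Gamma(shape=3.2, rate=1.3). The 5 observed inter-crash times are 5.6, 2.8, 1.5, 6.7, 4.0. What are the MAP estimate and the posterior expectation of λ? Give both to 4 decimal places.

MAP = 0.3288, posterior mean = 0.3744

Σ times = 20.6. Posterior: Gamma(shape = 3.2+5 = 8.2, rate = 1.3+20.6 = 21.9).
Mode = (α−1)/β = 7.2/21.9 = 0.3288.
Mean = α/β = 8.2/21.9 = 0.3744.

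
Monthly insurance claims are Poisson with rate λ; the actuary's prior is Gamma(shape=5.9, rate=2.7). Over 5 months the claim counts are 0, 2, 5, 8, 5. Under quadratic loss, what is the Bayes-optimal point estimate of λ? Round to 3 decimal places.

Σ counts = 20. Posterior: Gamma(shape = 5.9+20 = 25.9, rate = 2.7+5 = 7.7).
Mode = (α−1)/β = 24.9/7.7 = 3.234.
Mean = α/β = 25.9/7.7 = 3.364.
Quadratic loss ⇒ the optimal estimator is the posterior mean.

3.364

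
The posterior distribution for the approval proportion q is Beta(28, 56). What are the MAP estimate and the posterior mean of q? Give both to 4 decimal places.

Mode = (28−1)/(28+56−2) = 27/82 = 0.3293.
Mean = 28/(28+56) = 28/84 = 0.3333.
Mean > mode: the posterior has a right tail.

MAP: 0.3293. Posterior mean: 0.3333.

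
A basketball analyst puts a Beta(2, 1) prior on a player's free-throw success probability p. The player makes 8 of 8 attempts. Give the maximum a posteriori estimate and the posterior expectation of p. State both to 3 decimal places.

MAP = 1.000; posterior mean = 0.909

Posterior: Beta(2+8, 1+0) = Beta(10, 1).
Since β = 1 ≤ 1 and α > 1, the Beta density is monotone increasing on [0,1]; the mode is at 1.
Mean = 10/(10+1) = 0.909.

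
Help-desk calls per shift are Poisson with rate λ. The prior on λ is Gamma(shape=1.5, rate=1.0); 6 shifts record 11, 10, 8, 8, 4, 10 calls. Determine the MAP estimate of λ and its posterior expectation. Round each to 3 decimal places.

MAP estimate = 7.357, posterior expectation = 7.500

Σ counts = 51. Posterior: Gamma(shape = 1.5+51 = 52.5, rate = 1.0+6 = 7.0).
Mode = (α−1)/β = 51.5/7.0 = 7.357.
Mean = α/β = 52.5/7.0 = 7.500.
The mean is pulled above the mode by the posterior's right skew.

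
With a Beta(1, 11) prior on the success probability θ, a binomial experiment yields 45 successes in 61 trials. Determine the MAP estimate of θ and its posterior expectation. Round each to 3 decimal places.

MAP: 0.634. Posterior mean: 0.630.

Posterior: Beta(1+45, 11+16) = Beta(46, 27).
Mode = (46−1)/(46+27−2) = 45/71 = 0.634.
Mean = 46/(46+27) = 46/73 = 0.630.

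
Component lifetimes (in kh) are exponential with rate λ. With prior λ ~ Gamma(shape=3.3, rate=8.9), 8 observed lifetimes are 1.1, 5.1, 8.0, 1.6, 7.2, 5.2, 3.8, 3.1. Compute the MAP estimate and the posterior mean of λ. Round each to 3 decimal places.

Σ times = 35.1. Posterior: Gamma(shape = 3.3+8 = 11.3, rate = 8.9+35.1 = 44.0).
Mode = (α−1)/β = 10.3/44.0 = 0.234.
Mean = α/β = 11.3/44.0 = 0.257.

MAP = 0.234, posterior mean = 0.257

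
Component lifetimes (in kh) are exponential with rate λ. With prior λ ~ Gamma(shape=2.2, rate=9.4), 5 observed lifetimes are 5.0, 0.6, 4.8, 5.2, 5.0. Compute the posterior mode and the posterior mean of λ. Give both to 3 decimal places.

Σ times = 20.6. Posterior: Gamma(shape = 2.2+5 = 7.2, rate = 9.4+20.6 = 30.0).
Mode = (α−1)/β = 6.2/30.0 = 0.207.
Mean = α/β = 7.2/30.0 = 0.240.

posterior mode = 0.207, posterior mean = 0.240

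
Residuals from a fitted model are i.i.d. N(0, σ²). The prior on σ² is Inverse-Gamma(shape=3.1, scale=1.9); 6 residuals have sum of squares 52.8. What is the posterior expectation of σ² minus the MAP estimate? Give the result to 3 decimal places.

Posterior: Inverse-Gamma(shape = 3.1+6/2 = 6.1, scale = 1.9+52.8/2 = 28.3).
Mode = β/(α+1) = 28.3/7.1 = 3.986.
Mean = β/(α−1) = 28.3/5.1 = 5.549.
Difference = 5.549 − 3.986 = 1.563.

1.563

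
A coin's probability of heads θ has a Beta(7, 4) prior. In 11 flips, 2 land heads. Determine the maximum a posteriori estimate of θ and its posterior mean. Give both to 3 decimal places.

Posterior: Beta(7+2, 4+9) = Beta(9, 13).
Mode = (9−1)/(9+13−2) = 8/20 = 0.400.
Mean = 9/(9+13) = 9/22 = 0.409.

MAP = 0.400; posterior mean = 0.409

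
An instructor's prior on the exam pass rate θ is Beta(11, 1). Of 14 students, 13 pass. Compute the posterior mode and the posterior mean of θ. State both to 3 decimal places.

Posterior: Beta(11+13, 1+1) = Beta(24, 2).
Mode = (24−1)/(24+2−2) = 23/24 = 0.958.
Mean = 24/(24+2) = 24/26 = 0.923.

θ_MAP = 0.958, E[θ|data] = 0.923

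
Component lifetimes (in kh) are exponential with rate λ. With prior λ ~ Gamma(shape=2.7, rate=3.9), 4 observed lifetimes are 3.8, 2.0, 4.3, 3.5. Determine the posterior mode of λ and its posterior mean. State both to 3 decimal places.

MAP: 0.326. Posterior mean: 0.383.

Σ times = 13.6. Posterior: Gamma(shape = 2.7+4 = 6.7, rate = 3.9+13.6 = 17.5).
Mode = (α−1)/β = 5.7/17.5 = 0.326.
Mean = α/β = 6.7/17.5 = 0.383.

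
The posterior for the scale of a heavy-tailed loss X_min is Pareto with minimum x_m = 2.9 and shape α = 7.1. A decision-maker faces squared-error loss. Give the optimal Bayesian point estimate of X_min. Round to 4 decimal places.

The Pareto density is strictly decreasing on [x_m, ∞), so the mode is x_m = 2.9000.
Mean = α·x_m/(α−1) = 7.1·2.9/6.1 = 3.3754.
Squared-error loss ⇒ the optimal estimator is the posterior mean.

3.3754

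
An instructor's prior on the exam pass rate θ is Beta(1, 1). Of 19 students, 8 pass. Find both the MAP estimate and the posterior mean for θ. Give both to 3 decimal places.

MAP estimate = 0.421, posterior mean = 0.429

Posterior: Beta(1+8, 1+11) = Beta(9, 12).
Mode = (9−1)/(9+12−2) = 8/19 = 0.421.
With a flat prior the MAP equals the MLE, 8/19.
Mean = 9/(9+12) = 9/21 = 0.429.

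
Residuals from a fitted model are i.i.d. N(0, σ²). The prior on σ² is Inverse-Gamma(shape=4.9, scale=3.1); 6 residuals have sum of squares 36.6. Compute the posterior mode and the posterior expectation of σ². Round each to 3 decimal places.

Posterior: Inverse-Gamma(shape = 4.9+6/2 = 7.9, scale = 3.1+36.6/2 = 21.4).
Mode = β/(α+1) = 21.4/8.9 = 2.404.
Mean = β/(α−1) = 21.4/6.9 = 3.101.

MAP = 2.404, posterior mean = 3.101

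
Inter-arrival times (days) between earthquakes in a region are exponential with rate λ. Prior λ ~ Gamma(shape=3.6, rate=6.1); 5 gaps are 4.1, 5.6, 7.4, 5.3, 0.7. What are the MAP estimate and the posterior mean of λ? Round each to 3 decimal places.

Σ times = 23.1. Posterior: Gamma(shape = 3.6+5 = 8.6, rate = 6.1+23.1 = 29.2).
Mode = (α−1)/β = 7.6/29.2 = 0.260.
Mean = α/β = 8.6/29.2 = 0.295.

λ_MAP = 0.260, E[λ|data] = 0.295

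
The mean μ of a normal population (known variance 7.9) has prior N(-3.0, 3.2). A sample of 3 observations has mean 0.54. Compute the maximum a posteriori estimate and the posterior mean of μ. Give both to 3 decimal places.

Posterior for μ is Normal. Precision-weighted mean: (1/3.2·-3.0 + 3/7.9·0.54) / (1/3.2 + 3/7.9) = -1.058.
A Normal posterior is symmetric, so mode = mean.

μ_MAP = -1.058, E[μ|data] = -1.058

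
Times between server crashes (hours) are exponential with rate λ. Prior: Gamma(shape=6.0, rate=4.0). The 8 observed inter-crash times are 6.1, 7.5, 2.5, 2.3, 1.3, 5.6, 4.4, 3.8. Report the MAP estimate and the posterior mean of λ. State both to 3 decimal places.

MAP estimate = 0.347, posterior mean = 0.373

Σ times = 33.5. Posterior: Gamma(shape = 6.0+8 = 14.0, rate = 4.0+33.5 = 37.5).
Mode = (α−1)/β = 13.0/37.5 = 0.347.
Mean = α/β = 14.0/37.5 = 0.373.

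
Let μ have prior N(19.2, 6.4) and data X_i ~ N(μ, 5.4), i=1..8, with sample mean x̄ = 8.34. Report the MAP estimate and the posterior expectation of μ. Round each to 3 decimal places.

MAP: 9.376. Posterior mean: 9.376.

Posterior for μ is Normal. Precision-weighted mean: (1/6.4·19.2 + 8/5.4·8.34) / (1/6.4 + 8/5.4) = 9.376.
A Normal posterior is symmetric, so mode = mean.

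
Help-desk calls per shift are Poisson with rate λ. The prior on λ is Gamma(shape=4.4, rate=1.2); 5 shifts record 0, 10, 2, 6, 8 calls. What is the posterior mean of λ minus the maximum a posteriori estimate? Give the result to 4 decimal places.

Σ counts = 26. Posterior: Gamma(shape = 4.4+26 = 30.4, rate = 1.2+5 = 6.2).
Mode = (α−1)/β = 29.4/6.2 = 4.7419.
Mean = α/β = 30.4/6.2 = 4.9032.
Difference = 4.9032 − 4.7419 = 0.1613.
Right-skewed posterior ⇒ mode < mean.

0.1613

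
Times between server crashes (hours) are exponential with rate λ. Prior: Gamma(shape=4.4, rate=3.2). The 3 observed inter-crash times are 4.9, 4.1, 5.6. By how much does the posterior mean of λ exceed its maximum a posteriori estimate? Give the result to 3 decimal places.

0.056

Σ times = 14.6. Posterior: Gamma(shape = 4.4+3 = 7.4, rate = 3.2+14.6 = 17.8).
Mode = (α−1)/β = 6.4/17.8 = 0.360.
Mean = α/β = 7.4/17.8 = 0.416.
Difference = 0.416 − 0.360 = 0.056.
Right-skewed posterior ⇒ mode < mean.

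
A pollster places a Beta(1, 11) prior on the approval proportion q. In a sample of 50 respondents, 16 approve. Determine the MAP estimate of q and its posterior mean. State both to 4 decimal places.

Posterior: Beta(1+16, 11+34) = Beta(17, 45).
Mode = (17−1)/(17+45−2) = 16/60 = 0.2667.
Mean = 17/(17+45) = 17/62 = 0.2742.
The posterior is right-skewed, so the mean exceeds the mode.

MAP = 0.2667; posterior mean = 0.2742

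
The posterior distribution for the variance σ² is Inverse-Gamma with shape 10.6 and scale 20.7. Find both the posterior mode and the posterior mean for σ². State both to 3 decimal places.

Mode = β/(α+1) = 20.7/11.6 = 1.784.
Mean = β/(α−1) = 20.7/9.6 = 2.156.
Mean > mode: the posterior has a right tail.

posterior mode = 1.784, posterior mean = 2.156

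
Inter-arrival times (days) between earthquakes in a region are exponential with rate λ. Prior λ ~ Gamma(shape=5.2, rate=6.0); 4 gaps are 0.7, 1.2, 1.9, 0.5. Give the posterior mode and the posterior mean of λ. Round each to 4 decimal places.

MAP = 0.7961; posterior mean = 0.8932

Σ times = 4.3. Posterior: Gamma(shape = 5.2+4 = 9.2, rate = 6.0+4.3 = 10.3).
Mode = (α−1)/β = 8.2/10.3 = 0.7961.
Mean = α/β = 9.2/10.3 = 0.8932.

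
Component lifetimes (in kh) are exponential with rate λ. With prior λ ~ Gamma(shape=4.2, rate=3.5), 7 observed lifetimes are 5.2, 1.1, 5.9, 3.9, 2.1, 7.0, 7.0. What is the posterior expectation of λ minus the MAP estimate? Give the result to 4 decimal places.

Σ times = 32.2. Posterior: Gamma(shape = 4.2+7 = 11.2, rate = 3.5+32.2 = 35.7).
Mode = (α−1)/β = 10.2/35.7 = 0.2857.
Mean = α/β = 11.2/35.7 = 0.3137.
Difference = 0.3137 − 0.2857 = 0.0280.

0.0280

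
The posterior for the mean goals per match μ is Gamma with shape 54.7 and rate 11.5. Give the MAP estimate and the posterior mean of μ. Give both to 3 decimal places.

MAP estimate = 4.670, posterior mean = 4.757

Mode = (α−1)/β = 53.7/11.5 = 4.670.
Mean = α/β = 54.7/11.5 = 4.757.
The posterior is right-skewed, so the mean exceeds the mode.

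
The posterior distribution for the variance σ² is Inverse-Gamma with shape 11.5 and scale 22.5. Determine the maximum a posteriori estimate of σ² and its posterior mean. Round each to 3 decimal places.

Mode = β/(α+1) = 22.5/12.5 = 1.800.
Mean = β/(α−1) = 22.5/10.5 = 2.143.
Mean > mode: the posterior has a right tail.

σ²_MAP = 1.800, E[σ²|data] = 2.143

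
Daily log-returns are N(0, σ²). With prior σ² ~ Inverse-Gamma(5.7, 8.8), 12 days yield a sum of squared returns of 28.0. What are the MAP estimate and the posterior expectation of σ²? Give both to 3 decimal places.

Posterior: Inverse-Gamma(shape = 5.7+12/2 = 11.7, scale = 8.8+28.0/2 = 22.8).
Mode = β/(α+1) = 22.8/12.7 = 1.795.
Mean = β/(α−1) = 22.8/10.7 = 2.131.

MAP = 1.795; posterior mean = 2.131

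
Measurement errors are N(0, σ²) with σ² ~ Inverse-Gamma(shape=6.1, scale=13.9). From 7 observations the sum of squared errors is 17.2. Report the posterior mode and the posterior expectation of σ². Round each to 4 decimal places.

Posterior: Inverse-Gamma(shape = 6.1+7/2 = 9.6, scale = 13.9+17.2/2 = 22.5).
Mode = β/(α+1) = 22.5/10.6 = 2.1226.
Mean = β/(α−1) = 22.5/8.6 = 2.6163.
The mean is pulled above the mode by the posterior's right skew.

MAP = 2.1226; posterior mean = 2.6163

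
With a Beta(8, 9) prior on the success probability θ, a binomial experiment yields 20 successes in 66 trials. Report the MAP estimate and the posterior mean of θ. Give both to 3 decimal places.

Posterior: Beta(8+20, 9+46) = Beta(28, 55).
Mode = (28−1)/(28+55−2) = 27/81 = 0.333.
Mean = 28/(28+55) = 28/83 = 0.337.
Mean > mode: the posterior has a right tail.

MAP = 0.333, posterior mean = 0.337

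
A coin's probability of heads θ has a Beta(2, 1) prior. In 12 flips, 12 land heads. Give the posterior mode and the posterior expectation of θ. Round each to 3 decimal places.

Posterior: Beta(2+12, 1+0) = Beta(14, 1).
Since β = 1 ≤ 1 and α > 1, the Beta density is monotone increasing on [0,1]; the mode is at 1.
Mean = 14/(14+1) = 0.933.
Left-skewed posterior ⇒ mean < mode.

MAP = 1.000; posterior mean = 0.933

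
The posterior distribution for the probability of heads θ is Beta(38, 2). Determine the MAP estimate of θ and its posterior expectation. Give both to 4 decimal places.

Mode = (38−1)/(38+2−2) = 37/38 = 0.9737.
Mean = 38/(38+2) = 38/40 = 0.9500.
The posterior is left-skewed, so the mode exceeds the mean.

MAP = 0.9737; posterior mean = 0.9500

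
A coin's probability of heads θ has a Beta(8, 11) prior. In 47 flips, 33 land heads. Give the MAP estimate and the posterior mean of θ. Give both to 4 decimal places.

MAP estimate = 0.6250, posterior mean = 0.6212

Posterior: Beta(8+33, 11+14) = Beta(41, 25).
Mode = (41−1)/(41+25−2) = 40/64 = 0.6250.
Mean = 41/(41+25) = 41/66 = 0.6212.
Left-skewed posterior ⇒ mean < mode.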